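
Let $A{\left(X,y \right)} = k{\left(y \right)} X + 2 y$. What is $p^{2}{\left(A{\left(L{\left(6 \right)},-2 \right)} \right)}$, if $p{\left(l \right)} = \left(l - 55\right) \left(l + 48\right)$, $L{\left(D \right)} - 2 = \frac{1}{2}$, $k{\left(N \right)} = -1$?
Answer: $\frac{104223681}{16} \approx 6.514 \cdot 10^{6}$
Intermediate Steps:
$L{\left(D \right)} = \frac{5}{2}$ ($L{\left(D \right)} = 2 + \frac{1}{2} = \frac{5}{2}$)
$A{\left(X,y \right)} = - X + 2 y$
$p{\left(l \right)} = \left(-55 + l\right) \left(48 + l\right)$
$p^{2}{\left(A{\left(L{\left(6 \right)},-2 \right)} \right)} = \left(-2640 + \left(\left(-1\right) \frac{5}{2} + 2 \left(-2\right)\right)^{2} - 7 \left(\left(-1\right) \frac{5}{2} + 2 \left(-2\right)\right)\right)^{2} = \left(-2640 + \left(- \frac{5}{2} - 4\right)^{2} - 7 \left(- \frac{5}{2} - 4\right)\right)^{2} = \left(-2640 + \left(- \frac{13}{2}\right)^{2} - - \frac{91}{2}\right)^{2} = \left(-2640 + \frac{169}{4} + \frac{91}{2}\right)^{2} = \left(- \frac{10209}{4}\right)^{2} = \frac{104223681}{16}$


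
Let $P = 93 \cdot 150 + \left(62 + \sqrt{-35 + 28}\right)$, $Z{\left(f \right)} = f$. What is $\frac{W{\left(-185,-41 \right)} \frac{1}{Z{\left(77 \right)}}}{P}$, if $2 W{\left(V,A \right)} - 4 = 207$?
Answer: $\frac{1478266}{15117883627} - \frac{211 i \sqrt{7}}{30235767254} \approx 9.7783 \cdot 10^{-5} - 1.8463 \cdot 10^{-8} i$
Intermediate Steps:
$W{\left(V,A \right)} = \frac{211}{2}$ ($W{\left(V,A \right)} = 2 + \frac{1}{2} \cdot 207 = 2 + \frac{207}{2} = \frac{211}{2}$)
$P = 14012 + i \sqrt{7}$ ($P = 13950 + \left(62 + \sqrt{-7}\right) = 13950 + \left(62 + i \sqrt{7}\right) = 14012 + i \sqrt{7} \approx 14012.0 + 2.6458 i$)
$\frac{W{\left(-185,-41 \right)} \frac{1}{Z{\left(77 \right)}}}{P} = \frac{\frac{211}{2} \cdot \frac{1}{77}}{14012 + i \sqrt{7}} = \frac{211}{154 \left(14012 + i \sqrt{7}\right)}$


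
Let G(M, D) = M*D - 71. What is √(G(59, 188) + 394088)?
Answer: √405109 ≈ 636.48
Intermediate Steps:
G(M, D) = -71 + D*M (G(M, D) = D*M - 71 = -71 + D*M)
√(G(59, 188) + 394088) = √((-71 + 188*59) + 394088) = √((-71 + 11092) + 394088) = √(11021 + 394088) = √405109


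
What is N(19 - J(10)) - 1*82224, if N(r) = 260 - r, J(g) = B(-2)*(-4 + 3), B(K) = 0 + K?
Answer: -81981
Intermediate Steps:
B(K) = K
J(g) = 2 (J(g) = -2*(-4 + 3) = -2*(-1) = 2)
N(19 - J(10)) - 1*82224 = (260 - (19 - 1*2)) - 1*82224 = (260 - (19 - 2)) - 82224 = (260 - 1*17) - 82224 = (260 - 17) - 82224 = 243 - 82224 = -81981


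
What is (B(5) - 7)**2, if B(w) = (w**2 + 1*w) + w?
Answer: 784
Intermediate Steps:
B(w) = w**2 + 2*w (B(w) = (w**2 + w) + w = (w + w**2) + w = w**2 + 2*w)
(B(5) - 7)**2 = (5*(2 + 5) - 7)**2 = (5*7 - 7)**2 = (35 - 7)**2 = 28**2 = 784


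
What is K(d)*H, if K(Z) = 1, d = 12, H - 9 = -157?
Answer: -148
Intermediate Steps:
H = -148 (H = 9 - 157 = -148)
K(d)*H = 1*(-148) = -148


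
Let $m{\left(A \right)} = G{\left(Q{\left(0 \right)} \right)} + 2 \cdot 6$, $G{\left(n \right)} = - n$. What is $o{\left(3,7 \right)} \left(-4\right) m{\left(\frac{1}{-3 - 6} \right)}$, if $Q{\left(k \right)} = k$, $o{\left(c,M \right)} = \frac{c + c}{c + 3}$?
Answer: $-48$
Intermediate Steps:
$o{\left(c,M \right)} = \frac{2 c}{3 + c}$
$m{\left(A \right)} = 12$ ($m{\left(A \right)} = \left(-1\right) 0 + 2 \cdot 6 = 0 + 12 = 12$)
$o{\left(3,7 \right)} \left(-4\right) m{\left(\frac{1}{-3 - 6} \right)} = 2 \cdot 3 \frac{1}{3 + 3} \left(-4\right) 12 = 2 \cdot 3 \cdot \frac{1}{6} \left(-4\right) 12 = 1 \left(-4\right) 12 = \left(-4\right) 12 = -48$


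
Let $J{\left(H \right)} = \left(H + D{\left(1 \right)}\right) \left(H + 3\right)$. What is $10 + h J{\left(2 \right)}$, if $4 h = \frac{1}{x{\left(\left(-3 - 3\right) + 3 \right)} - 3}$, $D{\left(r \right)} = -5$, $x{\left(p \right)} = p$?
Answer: $\frac{85}{8} \approx 10.625$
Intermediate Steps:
$J{\left(H \right)} = \left(-5 + H\right) \left(3 + H\right)$ ($J{\left(H \right)} = \left(H - 5\right) \left(H + 3\right) = \left(-5 + H\right) \left(3 + H\right)$)
$h = - \frac{1}{24}$ ($h = \frac{1}{4 \left(\left(\left(-3 - 3\right) + 3\right) - 3\right)} = \frac{1}{4 \left(\left(-6 + 3\right) - 3\right)} = \frac{1}{4 \left(-3 - 3\right)} = \frac{1}{4 \left(-6\right)} = \frac{1}{4} \left(- \frac{1}{6}\right) = - \frac{1}{24} \approx -0.041667$)
$10 + h J{\left(2 \right)} = 10 - \frac{-15 + 2^{2} - 4}{24} = 10 - \frac{-15 + 4 - 4}{24} = 10 - - \frac{5}{8} = 10 + \frac{5}{8} = \frac{85}{8}$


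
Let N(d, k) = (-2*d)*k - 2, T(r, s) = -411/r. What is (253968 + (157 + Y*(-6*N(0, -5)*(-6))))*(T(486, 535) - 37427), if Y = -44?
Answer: -1560047477123/162 ≈ -9.6299e+9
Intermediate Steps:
N(d, k) = -2 - 2*d*k (N(d, k) = -2*d*k - 2 = -2 - 2*d*k)
(253968 + (157 + Y*(-6*N(0, -5)*(-6))))*(T(486, 535) - 37427) = (253968 + (157 - 44*(-6*(-2 - 2*0*(-5)))*(-6)))*(-411/486 - 37427) = (253968 + (157 - 44*(-6*(-2 + 0))*(-6)))*(-411*1/486 - 37427) = (253968 + (157 - 44*(-6*(-2))*(-6)))*(-137/162 - 37427) = (253968 + (157 - 528*(-6)))*(-6063311/162) = (253968 + (157 - 44*(-72)))*(-6063311/162) = (253968 + (157 + 3168))*(-6063311/162) = (253968 + 3325)*(-6063311/162) = 257293*(-6063311/162) = -1560047477123/162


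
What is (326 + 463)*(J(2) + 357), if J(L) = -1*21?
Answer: 265104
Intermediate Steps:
J(L) = -21
(326 + 463)*(J(2) + 357) = (326 + 463)*(-21 + 357) = 789*336 = 265104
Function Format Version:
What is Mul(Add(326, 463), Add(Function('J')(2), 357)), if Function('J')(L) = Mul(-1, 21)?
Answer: 265104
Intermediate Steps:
Function('J')(L) = -21
Mul(Add(326, 463), Add(Function('J')(2), 357)) = Mul(Add(326, 463), Add(-21, 357)) = Mul(789, 336) = 265104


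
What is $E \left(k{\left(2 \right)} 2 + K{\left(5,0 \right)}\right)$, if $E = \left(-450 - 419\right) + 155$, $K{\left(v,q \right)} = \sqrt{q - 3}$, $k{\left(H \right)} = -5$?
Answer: $7140 - 714 i \sqrt{3} \approx 7140.0 - 1236.7 i$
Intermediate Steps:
$K{\left(v,q \right)} = \sqrt{-3 + q}$
$E = -714$ ($E = -869 + 155 = -714$)
$E \left(k{\left(2 \right)} 2 + K{\left(5,0 \right)}\right) = - 714 \left(\left(-5\right) 2 + \sqrt{-3 + 0}\right) = - 714 \left(-10 + \sqrt{-3}\right) = - 714 \left(-10 + i \sqrt{3}\right) = 7140 - 714 i \sqrt{3}$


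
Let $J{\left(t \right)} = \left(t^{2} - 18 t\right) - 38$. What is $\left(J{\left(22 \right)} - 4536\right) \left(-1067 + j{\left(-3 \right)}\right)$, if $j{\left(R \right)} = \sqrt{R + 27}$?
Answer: $4786562 - 8972 \sqrt{6} \approx 4.7646 \cdot 10^{6}$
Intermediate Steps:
$j{\left(R \right)} = \sqrt{27 + R}$
$J{\left(t \right)} = -38 + t^{2} - 18 t$
$\left(J{\left(22 \right)} - 4536\right) \left(-1067 + j{\left(-3 \right)}\right) = \left(\left(-38 + 22^{2} - 396\right) - 4536\right) \left(-1067 + \sqrt{27 - 3}\right) = \left(\left(-38 + 484 - 396\right) - 4536\right) \left(-1067 + \sqrt{24}\right) = \left(50 - 4536\right) \left(-1067 + 2 \sqrt{6}\right) = - 4486 \left(-1067 + 2 \sqrt{6}\right) = 4786562 - 8972 \sqrt{6}$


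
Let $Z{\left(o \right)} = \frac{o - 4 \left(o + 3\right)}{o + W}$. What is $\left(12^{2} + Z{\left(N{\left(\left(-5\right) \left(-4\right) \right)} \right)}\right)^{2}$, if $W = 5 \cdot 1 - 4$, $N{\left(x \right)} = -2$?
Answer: $22500$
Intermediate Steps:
$W = 1$ ($W = 5 - 4 = 1$)
$Z{\left(o \right)} = \frac{-12 - 3 o}{1 + o}$ ($Z{\left(o \right)} = \frac{o - 4 \left(o + 3\right)}{o + 1} = \frac{o - 4 \left(3 + o\right)}{1 + o} = \frac{o - \left(12 + 4 o\right)}{1 + o} = \frac{-12 - 3 o}{1 + o}$)
$\left(12^{2} + Z{\left(N{\left(\left(-5\right) \left(-4\right) \right)} \right)}\right)^{2} = \left(12^{2} + \frac{3 \left(-4 - -2\right)}{1 - 2}\right)^{2} = \left(144 + \frac{3 \left(-4 + 2\right)}{-1}\right)^{2} = \left(144 + 3 \left(-1\right) \left(-2\right)\right)^{2} = \left(144 + 6\right)^{2} = 150^{2} = 22500$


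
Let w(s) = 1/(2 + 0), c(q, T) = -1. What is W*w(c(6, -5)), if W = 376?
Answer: 188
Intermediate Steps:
w(s) = ½ (w(s) = 1/2 = ½)
W*w(c(6, -5)) = 376*(½) = 188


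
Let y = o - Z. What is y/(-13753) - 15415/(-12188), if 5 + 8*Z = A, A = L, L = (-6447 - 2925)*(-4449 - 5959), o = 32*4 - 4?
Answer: 297636852603/335243128 ≈ 887.82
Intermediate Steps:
o = 124 (o = 128 - 4 = 124)
L = 97543776 (L = -9372*(-10408) = 97543776)
A = 97543776
Z = 97543771/8 (Z = -5/8 + (⅛)*97543776 = -5/8 + 12192972 = 97543771/8 ≈ 1.2193e+7)
y = -97542779/8 (y = 124 - 1*97543771/8 = 124 - 97543771/8 = -97542779/8 ≈ -1.2193e+7)
y/(-13753) - 15415/(-12188) = -97542779/8/(-13753) - 15415/(-12188) = -97542779/8*(-1/13753) - 15415*(-1/12188) = 97542779/110024 + 15415/12188 = 297636852603/335243128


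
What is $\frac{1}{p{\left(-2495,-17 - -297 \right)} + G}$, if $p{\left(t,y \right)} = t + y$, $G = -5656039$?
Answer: $- \frac{1}{5658254} \approx -1.7673 \cdot 10^{-7}$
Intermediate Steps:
$\frac{1}{p{\left(-2495,-17 - -297 \right)} + G} = \frac{1}{\left(-2495 - -280\right) - 5656039} = \frac{1}{\left(-2495 + \left(-17 + 297\right)\right) - 5656039} = \frac{1}{\left(-2495 + 280\right) - 5656039} = \frac{1}{-2215 - 5656039} = \frac{1}{-5658254} = - \frac{1}{5658254}$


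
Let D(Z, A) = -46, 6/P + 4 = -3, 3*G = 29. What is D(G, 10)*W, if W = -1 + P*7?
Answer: 322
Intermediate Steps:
G = 29/3 (G = (1/3)*29 = 29/3 ≈ 9.6667)
P = -6/7 (P = 6/(-4 - 3) = 6/(-7) = 6*(-1/7) = -6/7 ≈ -0.85714)
W = -7 (W = -1 - 6/7*7 = -1 - 6 = -7)
D(G, 10)*W = -46*(-7) = 322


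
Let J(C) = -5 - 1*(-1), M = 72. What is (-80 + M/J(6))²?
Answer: 9604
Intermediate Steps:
J(C) = -4 (J(C) = -5 + 1 = -4)
(-80 + M/J(6))² = (-80 + 72/(-4))² = (-80 + 72*(-¼))² = (-80 - 18)² = (-98)² = 9604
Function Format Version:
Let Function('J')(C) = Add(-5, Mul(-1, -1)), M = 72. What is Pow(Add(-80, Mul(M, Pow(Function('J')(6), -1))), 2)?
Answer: 9604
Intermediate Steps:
Function('J')(C) = -4 (Function('J')(C) = Add(-5, 1) = -4)
Pow(Add(-80, Mul(M, Pow(Function('J')(6), -1))), 2) = Pow(Add(-80, Mul(72, Pow(-4, -1))), 2) = Pow(Add(-80, Mul(72, Rational(-1, 4))), 2) = Pow(Add(-80, -18), 2) = Pow(-98, 2) = 9604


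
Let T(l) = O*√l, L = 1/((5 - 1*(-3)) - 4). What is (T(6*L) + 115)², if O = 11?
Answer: 26813/2 + 1265*√6 ≈ 16505.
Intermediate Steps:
L = ¼ (L = 1/((5 + 3) - 4) = 1/(8 - 4) = 1/4 = ¼ ≈ 0.25000)
T(l) = 11*√l
(T(6*L) + 115)² = (11*√(6*(¼)) + 115)² = (11*√(3/2) + 115)² = (11*(√6/2) + 115)² = (11*√6/2 + 115)² = (115 + 11*√6/2)²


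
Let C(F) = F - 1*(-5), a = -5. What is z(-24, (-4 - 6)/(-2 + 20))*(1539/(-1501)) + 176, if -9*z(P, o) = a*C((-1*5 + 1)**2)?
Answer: 12959/79 ≈ 164.04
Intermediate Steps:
C(F) = 5 + F (C(F) = F + 5 = 5 + F)
z(P, o) = 35/3 (z(P, o) = -(-5)*(5 + (-1*5 + 1)**2)/9 = -(-5)*(5 + (-5 + 1)**2)/9 = -(-5)*(5 + (-4)**2)/9 = -(-5)*(5 + 16)/9 = -(-5)*21/9 = -1/9*(-105) = 35/3)
z(-24, (-4 - 6)/(-2 + 20))*(1539/(-1501)) + 176 = 35*(1539/(-1501))/3 + 176 = 35*(1539*(-1/1501))/3 + 176 = (35/3)*(-81/79) + 176 = -945/79 + 176 = 12959/79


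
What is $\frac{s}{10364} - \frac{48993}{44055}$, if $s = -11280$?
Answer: $- \frac{83725321}{38048835} \approx -2.2005$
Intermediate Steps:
$\frac{s}{10364} - \frac{48993}{44055} = - \frac{11280}{10364} - \frac{48993}{44055} = \left(-11280\right) \frac{1}{10364} - \frac{16331}{14685} = - \frac{2820}{2591} - \frac{16331}{14685} = - \frac{83725321}{38048835}$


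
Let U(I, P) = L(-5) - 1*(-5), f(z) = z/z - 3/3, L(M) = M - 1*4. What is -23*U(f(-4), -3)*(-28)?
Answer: -2576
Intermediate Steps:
L(M) = -4 + M (L(M) = M - 4 = -4 + M)
f(z) = 0 (f(z) = 1 - 3*1/3 = 1 - 1 = 0)
U(I, P) = -4 (U(I, P) = (-4 - 5) - 1*(-5) = -9 + 5 = -4)
-23*U(f(-4), -3)*(-28) = -23*(-4)*(-28) = 92*(-28) = -2576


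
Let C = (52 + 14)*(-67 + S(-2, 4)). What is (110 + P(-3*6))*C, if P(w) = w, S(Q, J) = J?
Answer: -382536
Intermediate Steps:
C = -4158 (C = (52 + 14)*(-67 + 4) = 66*(-63) = -4158)
(110 + P(-3*6))*C = (110 - 3*6)*(-4158) = (110 - 18)*(-4158) = 92*(-4158) = -382536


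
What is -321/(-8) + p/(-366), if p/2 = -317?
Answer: 61279/1464 ≈ 41.857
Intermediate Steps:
p = -634 (p = 2*(-317) = -634)
-321/(-8) + p/(-366) = -321/(-8) - 634/(-366) = -321*(-⅛) - 634*(-1/366) = 321/8 + 317/183 = 61279/1464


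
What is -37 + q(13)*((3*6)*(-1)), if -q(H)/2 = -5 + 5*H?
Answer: 2123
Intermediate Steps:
q(H) = 10 - 10*H (q(H) = -2*(-5 + 5*H) = 10 - 10*H)
-37 + q(13)*((3*6)*(-1)) = -37 + (10 - 10*13)*((3*6)*(-1)) = -37 + (10 - 130)*(18*(-1)) = -37 - 120*(-18) = -37 + 2160 = 2123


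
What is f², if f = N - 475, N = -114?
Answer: 346921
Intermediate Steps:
f = -589 (f = -114 - 475 = -589)
f² = (-589)² = 346921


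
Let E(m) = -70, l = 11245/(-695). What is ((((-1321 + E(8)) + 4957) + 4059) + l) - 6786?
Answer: 114372/139 ≈ 822.82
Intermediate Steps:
l = -2249/139 (l = 11245*(-1/695) = -2249/139 ≈ -16.180)
((((-1321 + E(8)) + 4957) + 4059) + l) - 6786 = ((((-1321 - 70) + 4957) + 4059) - 2249/139) - 6786 = (((-1391 + 4957) + 4059) - 2249/139) - 6786 = ((3566 + 4059) - 2249/139) - 6786 = (7625 - 2249/139) - 6786 = 1057626/139 - 6786 = 114372/139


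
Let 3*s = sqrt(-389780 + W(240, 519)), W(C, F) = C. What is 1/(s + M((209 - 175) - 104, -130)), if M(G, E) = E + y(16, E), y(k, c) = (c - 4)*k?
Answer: -10233/23464612 - 3*I*sqrt(97385)/23464612 ≈ -0.0004361 - 3.9898e-5*I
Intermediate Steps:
y(k, c) = k*(-4 + c) (y(k, c) = (-4 + c)*k = k*(-4 + c))
M(G, E) = -64 + 17*E (M(G, E) = E + 16*(-4 + E) = E + (-64 + 16*E) = -64 + 17*E)
s = 2*I*sqrt(97385)/3 (s = sqrt(-389780 + 240)/3 = sqrt(-389540)/3 = (2*I*sqrt(97385))/3 = 2*I*sqrt(97385)/3 ≈ 208.04*I)
1/(s + M((209 - 175) - 104, -130)) = 1/(2*I*sqrt(97385)/3 + (-64 + 17*(-130))) = 1/(2*I*sqrt(97385)/3 + (-64 - 2210)) = 1/(2*I*sqrt(97385)/3 - 2274) = 1/(-2274 + 2*I*sqrt(97385)/3)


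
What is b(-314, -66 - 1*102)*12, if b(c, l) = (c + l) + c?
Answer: -9552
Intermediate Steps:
b(c, l) = l + 2*c
b(-314, -66 - 1*102)*12 = ((-66 - 1*102) + 2*(-314))*12 = ((-66 - 102) - 628)*12 = (-168 - 628)*12 = -796*12 = -9552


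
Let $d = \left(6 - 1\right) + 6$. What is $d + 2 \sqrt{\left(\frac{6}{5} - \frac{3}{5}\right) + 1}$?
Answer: $11 + \frac{4 \sqrt{10}}{5} \approx 13.53$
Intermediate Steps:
$d = 11$ ($d = 5 + 6 = 11$)
$d + 2 \sqrt{\left(\frac{6}{5} - \frac{3}{5}\right) + 1} = 11 + 2 \sqrt{\left(\frac{6}{5} - \frac{3}{5}\right) + 1} = 11 + 2 \sqrt{\frac{3}{5} + 1} = 11 + 2 \sqrt{\frac{8}{5}} = 11 + 2 \frac{2 \sqrt{10}}{5} = 11 + \frac{4 \sqrt{10}}{5}$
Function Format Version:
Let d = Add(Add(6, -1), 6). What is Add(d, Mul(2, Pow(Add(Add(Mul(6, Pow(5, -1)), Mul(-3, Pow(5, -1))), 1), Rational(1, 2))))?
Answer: Add(11, Mul(Rational(4, 5), Pow(10, Rational(1, 2)))) ≈ 13.530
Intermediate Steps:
d = 11 (d = Add(5, 6) = 11)
Add(d, Mul(2, Pow(Add(Add(Mul(6, Pow(5, -1)), Mul(-3, Pow(5, -1))), 1), Rational(1, 2)))) = Add(11, Mul(2, Pow(Add(Add(Mul(6, Pow(5, -1)), Mul(-3, Pow(5, -1))), 1), Rational(1, 2)))) = Add(11, Mul(2, Pow(Add(Add(Mul(6, Rational(1, 5)), Mul(-3, Rational(1, 5))), 1), Rational(1, 2)))) = Add(11, Mul(2, Pow(Add(Add(Rational(6, 5), Rational(-3, 5)), 1), Rational(1, 2)))) = Add(11, Mul(2, Pow(Add(Rational(3, 5), 1), Rational(1, 2)))) = Add(11, Mul(2, Pow(Rational(8, 5), Rational(1, 2)))) = Add(11, Mul(2, Mul(Rational(2, 5), Pow(10, Rational(1, 2))))) = Add(11, Mul(Rational(4, 5), Pow(10, Rational(1, 2))))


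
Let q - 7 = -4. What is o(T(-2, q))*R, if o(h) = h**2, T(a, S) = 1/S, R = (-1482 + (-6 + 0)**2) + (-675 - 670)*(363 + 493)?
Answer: -1152766/9 ≈ -1.2809e+5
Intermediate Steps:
R = -1152766 (R = (-1482 + (-6)**2) - 1345*856 = (-1482 + 36) - 1151320 = -1446 - 1151320 = -1152766)
q = 3 (q = 7 - 4 = 3)
o(T(-2, q))*R = (1/3)**2*(-1152766) = (1/9)*(-1152766) = -1152766/9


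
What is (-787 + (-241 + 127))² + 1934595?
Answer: 2746396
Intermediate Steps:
(-787 + (-241 + 127))² + 1934595 = (-787 - 114)² + 1934595 = (-901)² + 1934595 = 811801 + 1934595 = 2746396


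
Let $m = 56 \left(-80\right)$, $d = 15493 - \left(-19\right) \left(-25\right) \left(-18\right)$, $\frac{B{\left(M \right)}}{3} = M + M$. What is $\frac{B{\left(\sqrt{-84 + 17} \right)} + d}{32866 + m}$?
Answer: $\frac{24043}{28386} + \frac{i \sqrt{67}}{4731} \approx 0.847 + 0.0017302 i$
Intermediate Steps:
$B{\left(M \right)} = 6 M$ ($B{\left(M \right)} = 3 \left(M + M\right) = 3 \cdot 2 M = 6 M$)
$d = 24043$ ($d = 15493 - 475 \left(-18\right) = 15493 - -8550 = 15493 + 8550 = 24043$)
$m = -4480$
$\frac{B{\left(\sqrt{-84 + 17} \right)} + d}{32866 + m} = \frac{6 \sqrt{-84 + 17} + 24043}{32866 - 4480} = \frac{6 \sqrt{-67} + 24043}{28386} = \left(6 i \sqrt{67} + 24043\right) \frac{1}{28386} = \left(24043 + 6 i \sqrt{67}\right) \frac{1}{28386} = \frac{24043}{28386} + \frac{i \sqrt{67}}{4731}$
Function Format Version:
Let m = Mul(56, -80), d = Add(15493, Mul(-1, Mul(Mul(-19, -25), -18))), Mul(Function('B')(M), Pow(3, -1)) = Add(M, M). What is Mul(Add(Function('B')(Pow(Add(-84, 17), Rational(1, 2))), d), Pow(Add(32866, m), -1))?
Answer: Add(Rational(24043, 28386), Mul(Rational(1, 4731), I, Pow(67, Rational(1, 2)))) ≈ Add(0.84700, Mul(0.0017302, I))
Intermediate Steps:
Function('B')(M) = Mul(6, M) (Function('B')(M) = Mul(3, Add(M, M)) = Mul(3, Mul(2, M)) = Mul(6, M))
d = 24043 (d = Add(15493, Mul(-1, Mul(475, -18))) = Add(15493, Mul(-1, -8550)) = Add(15493, 8550) = 24043)
m = -4480
Mul(Add(Function('B')(Pow(Add(-84, 17), Rational(1, 2))), d), Pow(Add(32866, m), -1)) = Mul(Add(Mul(6, Pow(Add(-84, 17), Rational(1, 2))), 24043), Pow(Add(32866, -4480), -1)) = Mul(Add(Mul(6, Pow(-67, Rational(1, 2))), 24043), Pow(28386, -1)) = Mul(Add(Mul(6, Mul(I, Pow(67, Rational(1, 2)))), 24043), Rational(1, 28386)) = Mul(Add(Mul(6, I, Pow(67, Rational(1, 2))), 24043), Rational(1, 28386)) = Mul(Add(24043, Mul(6, I, Pow(67, Rational(1, 2)))), Rational(1, 28386)) = Add(Rational(24043, 28386), Mul(Rational(1, 4731), I, Pow(67, Rational(1, 2))))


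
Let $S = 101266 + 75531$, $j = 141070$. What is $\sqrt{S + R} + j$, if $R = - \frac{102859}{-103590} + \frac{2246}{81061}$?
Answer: $141070 + \frac{\sqrt{1385142546376054684200590}}{2799036330} \approx 1.4149 \cdot 10^{5}$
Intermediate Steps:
$S = 176797$
$R = \frac{8570516539}{8397108990}$ ($R = \left(-102859\right) \left(- \frac{1}{103590}\right) + 2246 \cdot \frac{1}{81061} = \frac{102859}{103590} + \frac{2246}{81061} = \frac{8570516539}{8397108990} \approx 1.0207$)
$\sqrt{S + R} + j = \sqrt{176797 + \frac{8570516539}{8397108990}} + 141070 = \sqrt{\frac{1484592248621569}{8397108990}} + 141070 = \frac{\sqrt{1385142546376054684200590}}{2799036330} + 141070 = 141070 + \frac{\sqrt{1385142546376054684200590}}{2799036330}$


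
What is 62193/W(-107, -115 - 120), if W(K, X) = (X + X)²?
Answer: 62193/220900 ≈ 0.28154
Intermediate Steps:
W(K, X) = 4*X² (W(K, X) = (2*X)² = 4*X²)
62193/W(-107, -115 - 120) = 62193/((4*(-115 - 120)²)) = 62193/((4*(-235)²)) = 62193/((4*55225)) = 62193/220900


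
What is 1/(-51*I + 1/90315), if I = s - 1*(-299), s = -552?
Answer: 90315/1165334446 ≈ 7.7501e-5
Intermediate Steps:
I = -253 (I = -552 - 1*(-299) = -552 + 299 = -253)
1/(-51*I + 1/90315) = 1/(-51*(-253) + 1/90315) = 1/(12903 + 1/90315) = 1/(1165334446/90315) = 90315/1165334446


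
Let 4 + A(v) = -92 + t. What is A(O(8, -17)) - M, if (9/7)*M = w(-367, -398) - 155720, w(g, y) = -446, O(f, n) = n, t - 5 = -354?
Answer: 1089157/9 ≈ 1.2102e+5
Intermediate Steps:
t = -349 (t = 5 - 354 = -349)
A(v) = -445 (A(v) = -4 + (-92 - 349) = -4 - 441 = -445)
M = -1093162/9 (M = 7*(-446 - 155720)/9 = (7/9)*(-156166) = -1093162/9 ≈ -1.2146e+5)
A(O(8, -17)) - M = -445 - 1*(-1093162/9) = -445 + 1093162/9 = 1089157/9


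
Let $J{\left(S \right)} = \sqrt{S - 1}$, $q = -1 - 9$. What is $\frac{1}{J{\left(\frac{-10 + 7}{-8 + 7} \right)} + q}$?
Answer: $- \frac{5}{49} - \frac{\sqrt{2}}{98} \approx -0.11647$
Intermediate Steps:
$q = -10$ ($q = -1 - 9 = -10$)
$J{\left(S \right)} = \sqrt{-1 + S}$
$\frac{1}{J{\left(\frac{-10 + 7}{-8 + 7} \right)} + q} = \frac{1}{\sqrt{-1 + \frac{-10 + 7}{-8 + 7}} - 10} = \frac{1}{\sqrt{-1 - \frac{3}{-1}} - 10} = \frac{1}{\sqrt{-1 - -3} - 10} = \frac{1}{\sqrt{-1 + 3} - 10} = \frac{1}{\sqrt{2} - 10} = \frac{1}{-10 + \sqrt{2}}$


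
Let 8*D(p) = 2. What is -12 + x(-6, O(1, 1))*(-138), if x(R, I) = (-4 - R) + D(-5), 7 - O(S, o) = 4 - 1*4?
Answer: -645/2 ≈ -322.50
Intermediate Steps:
O(S, o) = 7 (O(S, o) = 7 - (4 - 1*4) = 7 - (4 - 4) = 7 - 1*0 = 7 + 0 = 7)
D(p) = ¼ (D(p) = (⅛)*2 = ¼)
x(R, I) = -15/4 - R (x(R, I) = (-4 - R) + ¼ = -15/4 - R)
-12 + x(-6, O(1, 1))*(-138) = -12 + (-15/4 - 1*(-6))*(-138) = -12 + (-15/4 + 6)*(-138) = -12 + (9/4)*(-138) = -12 - 621/2 = -645/2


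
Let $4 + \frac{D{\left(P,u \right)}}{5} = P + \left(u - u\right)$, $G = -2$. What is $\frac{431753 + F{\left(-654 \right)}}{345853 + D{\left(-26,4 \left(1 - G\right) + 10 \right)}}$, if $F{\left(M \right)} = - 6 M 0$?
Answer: $\frac{431753}{345703} \approx 1.2489$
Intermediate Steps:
$D{\left(P,u \right)} = -20 + 5 P$ ($D{\left(P,u \right)} = -20 + 5 \left(P + \left(u - u\right)\right) = -20 + 5 \left(P + 0\right) = -20 + 5 P$)
$F{\left(M \right)} = 0$
$\frac{431753 + F{\left(-654 \right)}}{345853 + D{\left(-26,4 \left(1 - G\right) + 10 \right)}} = \frac{431753 + 0}{345853 + \left(-20 + 5 \left(-26\right)\right)} = \frac{431753}{345853 - 150} = \frac{431753}{345703}$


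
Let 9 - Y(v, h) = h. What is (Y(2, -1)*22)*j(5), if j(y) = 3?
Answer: 660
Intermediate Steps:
Y(v, h) = 9 - h
(Y(2, -1)*22)*j(5) = ((9 - 1*(-1))*22)*3 = ((9 + 1)*22)*3 = (10*22)*3 = 220*3 = 660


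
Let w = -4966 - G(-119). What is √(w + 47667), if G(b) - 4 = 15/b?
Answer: √604634002/119 ≈ 206.63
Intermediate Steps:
G(b) = 4 + 15/b
w = -591415/119 (w = -4966 - (4 + 15/(-119)) = -4966 - (4 + 15*(-1/119)) = -4966 - (4 - 15/119) = -4966 - 1*461/119 = -4966 - 461/119 = -591415/119 ≈ -4969.9)
√(w + 47667) = √(-591415/119 + 47667) = √(5080958/119) = √604634002/119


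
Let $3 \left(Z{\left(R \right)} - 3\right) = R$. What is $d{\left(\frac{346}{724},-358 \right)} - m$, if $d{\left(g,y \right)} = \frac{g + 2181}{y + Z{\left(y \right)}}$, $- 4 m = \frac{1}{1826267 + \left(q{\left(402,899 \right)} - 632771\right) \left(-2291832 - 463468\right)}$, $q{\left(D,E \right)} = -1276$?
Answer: $- \frac{8277542835747900827}{1799841512992402484} \approx -4.599$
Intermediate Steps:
$Z{\left(R \right)} = 3 + \frac{R}{3}$
$m = - \frac{1}{6987966101468}$ ($m = - \frac{1}{4 \left(1826267 + \left(-1276 - 632771\right) \left(-2291832 - 463468\right)\right)} = - \frac{1}{4 \left(1826267 - -1746989699100\right)} = - \frac{1}{4 \left(1826267 + 1746989699100\right)} = - \frac{1}{4 \cdot 1746991525367} = \left(- \frac{1}{4}\right) \frac{1}{1746991525367} = - \frac{1}{6987966101468} \approx -1.431 \cdot 10^{-13}$)
$d{\left(g,y \right)} = \frac{2181 + g}{3 + \frac{4 y}{3}}$ ($d{\left(g,y \right)} = \frac{g + 2181}{y + \left(3 + \frac{y}{3}\right)} = \frac{2181 + g}{3 + \frac{4 y}{3}}$)
$d{\left(\frac{346}{724},-358 \right)} - m = \frac{3 \left(2181 + \frac{346}{724}\right)}{9 + 4 \left(-358\right)} - - \frac{1}{6987966101468} = \frac{3 \left(2181 + 346 \cdot \frac{1}{724}\right)}{9 - 1432} + \frac{1}{6987966101468} = \frac{3 \left(2181 + \frac{173}{362}\right)}{-1423} + \frac{1}{6987966101468} = 3 \left(- \frac{1}{1423}\right) \frac{789695}{362} + \frac{1}{6987966101468} = - \frac{2369085}{515126} + \frac{1}{6987966101468} = - \frac{8277542835747900827}{1799841512992402484}$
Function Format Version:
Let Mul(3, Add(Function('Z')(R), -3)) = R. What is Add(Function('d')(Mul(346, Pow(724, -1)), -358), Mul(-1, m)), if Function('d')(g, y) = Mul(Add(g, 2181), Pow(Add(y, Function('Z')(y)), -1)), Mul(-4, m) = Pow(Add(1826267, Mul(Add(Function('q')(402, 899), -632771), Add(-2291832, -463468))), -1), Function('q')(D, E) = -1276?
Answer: Rational(-8277542835747900827, 1799841512992402484) ≈ -4.5990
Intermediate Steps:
Function('Z')(R) = Add(3, Mul(Rational(1, 3), R))
m = Rational(-1, 6987966101468) (m = Mul(Rational(-1, 4), Pow(Add(1826267, Mul(Add(-1276, -632771), Add(-2291832, -463468))), -1)) = Mul(Rational(-1, 4), Pow(Add(1826267, Mul(-634047, -2755300)), -1)) = Mul(Rational(-1, 4), Pow(Add(1826267, 1746989699100), -1)) = Mul(Rational(-1, 4), Pow(1746991525367, -1)) = Mul(Rational(-1, 4), Rational(1, 1746991525367)) = Rational(-1, 6987966101468) ≈ -1.4310e-13)
Function('d')(g, y) = Mul(Pow(Add(3, Mul(Rational(4, 3), y)), -1), Add(2181, g)) (Function('d')(g, y) = Mul(Add(g, 2181), Pow(Add(y, Add(3, Mul(Rational(1, 3), y))), -1)) = Mul(Add(2181, g), Pow(Add(3, Mul(Rational(4, 3), y)), -1)) = Mul(Pow(Add(3, Mul(Rational(4, 3), y)), -1), Add(2181, g)))
Add(Function('d')(Mul(346, Pow(724, -1)), -358), Mul(-1, m)) = Add(Mul(3, Pow(Add(9, Mul(4, -358)), -1), Add(2181, Mul(346, Pow(724, -1)))), Mul(-1, Rational(-1, 6987966101468))) = Add(Mul(3, Pow(Add(9, -1432), -1), Add(2181, Mul(346, Rational(1, 724)))), Rational(1, 6987966101468)) = Add(Mul(3, Pow(-1423, -1), Add(2181, Rational(173, 362))), Rational(1, 6987966101468)) = Add(Mul(3, Rational(-1, 1423), Rational(789695, 362)), Rational(1, 6987966101468)) = Add(Rational(-2369085, 515126), Rational(1, 6987966101468)) = Rational(-8277542835747900827, 1799841512992402484)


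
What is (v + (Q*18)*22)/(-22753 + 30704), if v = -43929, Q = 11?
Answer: -39573/7951 ≈ -4.9771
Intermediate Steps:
(v + (Q*18)*22)/(-22753 + 30704) = (-43929 + (11*18)*22)/(-22753 + 30704) = (-43929 + 198*22)/7951 = (-43929 + 4356)*(1/7951) = -39573*1/7951 = -39573/7951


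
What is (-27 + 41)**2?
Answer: 196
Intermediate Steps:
(-27 + 41)**2 = 14**2 = 196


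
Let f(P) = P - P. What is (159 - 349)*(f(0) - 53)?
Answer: 10070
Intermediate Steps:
f(P) = 0
(159 - 349)*(f(0) - 53) = (159 - 349)*(0 - 53) = -190*(-53) = 10070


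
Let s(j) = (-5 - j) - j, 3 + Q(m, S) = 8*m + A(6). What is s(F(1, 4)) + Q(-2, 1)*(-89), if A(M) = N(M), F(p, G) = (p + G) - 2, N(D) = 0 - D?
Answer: 2214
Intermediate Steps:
N(D) = -D
F(p, G) = -2 + G + p (F(p, G) = (G + p) - 2 = -2 + G + p)
A(M) = -M
Q(m, S) = -9 + 8*m (Q(m, S) = -3 + (8*m - 1*6) = -3 + (8*m - 6) = -3 + (-6 + 8*m) = -9 + 8*m)
s(j) = -5 - 2*j
s(F(1, 4)) + Q(-2, 1)*(-89) = (-5 - 2*(-2 + 4 + 1)) + (-9 + 8*(-2))*(-89) = (-5 - 2*3) + (-9 - 16)*(-89) = (-5 - 6) - 25*(-89) = -11 + 2225 = 2214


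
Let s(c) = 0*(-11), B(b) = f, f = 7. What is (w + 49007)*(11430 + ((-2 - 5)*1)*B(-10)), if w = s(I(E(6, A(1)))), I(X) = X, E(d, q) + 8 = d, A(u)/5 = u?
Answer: 557748667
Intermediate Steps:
A(u) = 5*u
E(d, q) = -8 + d
B(b) = 7
s(c) = 0
w = 0
(w + 49007)*(11430 + ((-2 - 5)*1)*B(-10)) = (0 + 49007)*(11430 + ((-2 - 5)*1)*7) = 49007*(11430 - 7*1*7) = 49007*(11430 - 7*7) = 49007*(11430 - 49) = 49007*11381 = 557748667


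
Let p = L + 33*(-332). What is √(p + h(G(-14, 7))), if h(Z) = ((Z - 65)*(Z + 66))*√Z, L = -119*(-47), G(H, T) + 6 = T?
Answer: I*√9651 ≈ 98.24*I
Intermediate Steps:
G(H, T) = -6 + T
L = 5593
h(Z) = √Z*(-65 + Z)*(66 + Z) (h(Z) = ((-65 + Z)*(66 + Z))*√Z = √Z*(-65 + Z)*(66 + Z))
p = -5363 (p = 5593 + 33*(-332) = 5593 - 10956 = -5363)
√(p + h(G(-14, 7))) = √(-5363 + √(-6 + 7)*(-4290 + (-6 + 7) + (-6 + 7)²)) = √(-5363 + √1*(-4290 + 1 + 1²)) = √(-5363 + 1*(-4290 + 1 + 1)) = √(-5363 + 1*(-4288)) = √(-5363 - 4288) = √(-9651) = I*√9651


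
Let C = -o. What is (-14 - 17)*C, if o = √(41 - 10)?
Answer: 31*√31 ≈ 172.60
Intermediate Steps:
o = √31 ≈ 5.5678
C = -√31 ≈ -5.5678
(-14 - 17)*C = (-14 - 17)*(-√31) = -(-31)*√31 = 31*√31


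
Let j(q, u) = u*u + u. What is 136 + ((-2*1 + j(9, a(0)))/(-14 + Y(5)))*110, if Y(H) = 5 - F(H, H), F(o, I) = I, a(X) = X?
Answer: 1062/7 ≈ 151.71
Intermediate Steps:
j(q, u) = u + u**2 (j(q, u) = u**2 + u = u + u**2)
Y(H) = 5 - H
136 + ((-2*1 + j(9, a(0)))/(-14 + Y(5)))*110 = 136 + ((-2*1 + 0*(1 + 0))/(-14 + (5 - 1*5)))*110 = 136 + ((-2 + 0*1)/(-14 + (5 - 5)))*110 = 136 + ((-2 + 0)/(-14 + 0))*110 = 136 - 2/(-14)*110 = 136 - 2*(-1/14)*110 = 136 + (1/7)*110 = 136 + 110/7 = 1062/7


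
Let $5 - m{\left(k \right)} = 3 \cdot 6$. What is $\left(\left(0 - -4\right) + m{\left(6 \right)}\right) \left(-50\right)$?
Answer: $450$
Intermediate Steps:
$m{\left(k \right)} = -13$ ($m{\left(k \right)} = 5 - 3 \cdot 6 = 5 - 18 = -13$)
$\left(\left(0 - -4\right) + m{\left(6 \right)}\right) \left(-50\right) = \left(\left(0 - -4\right) - 13\right) \left(-50\right) = \left(\left(0 + 4\right) - 13\right) \left(-50\right) = \left(4 - 13\right) \left(-50\right) = \left(-9\right) \left(-50\right) = 450$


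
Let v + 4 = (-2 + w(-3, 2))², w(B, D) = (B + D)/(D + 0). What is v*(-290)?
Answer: -1305/2 ≈ -652.50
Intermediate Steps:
w(B, D) = (B + D)/D
v = 9/4 (v = -4 + (-2 + (-3 + 2)/2)² = -4 + (-2 + (½)*(-1))² = -4 + (-2 - ½)² = -4 + (-5/2)² = -4 + 25/4 = 9/4 ≈ 2.2500)
v*(-290) = (9/4)*(-290) = -1305/2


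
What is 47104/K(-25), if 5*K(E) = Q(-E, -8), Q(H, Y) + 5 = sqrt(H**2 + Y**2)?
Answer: 147200/83 + 29440*sqrt(689)/83 ≈ 11084.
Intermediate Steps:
Q(H, Y) = -5 + sqrt(H**2 + Y**2)
K(E) = -1 + sqrt(64 + E**2)/5 (K(E) = (-5 + sqrt((-E)**2 + (-8)**2))/5 = (-5 + sqrt(E**2 + 64))/5 = (-5 + sqrt(64 + E**2))/5 = -1 + sqrt(64 + E**2)/5)
47104/K(-25) = 47104/(-1 + sqrt(64 + (-25)**2)/5) = 47104/(-1 + sqrt(64 + 625)/5) = 47104/(-1 + sqrt(689)/5)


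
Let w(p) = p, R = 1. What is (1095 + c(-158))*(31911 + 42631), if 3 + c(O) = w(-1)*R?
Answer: 81325322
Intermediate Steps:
c(O) = -4 (c(O) = -3 - 1*1 = -3 - 1 = -4)
(1095 + c(-158))*(31911 + 42631) = (1095 - 4)*(31911 + 42631) = 1091*74542 = 81325322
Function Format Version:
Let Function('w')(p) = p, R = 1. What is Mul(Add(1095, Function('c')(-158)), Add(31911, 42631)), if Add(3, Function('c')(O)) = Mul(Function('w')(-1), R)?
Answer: 81325322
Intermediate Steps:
Function('c')(O) = -4 (Function('c')(O) = Add(-3, Mul(-1, 1)) = Add(-3, -1) = -4)
Mul(Add(1095, Function('c')(-158)), Add(31911, 42631)) = Mul(Add(1095, -4), Add(31911, 42631)) = Mul(1091, 74542) = 81325322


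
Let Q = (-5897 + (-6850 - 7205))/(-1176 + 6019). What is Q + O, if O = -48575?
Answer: -8112713/167 ≈ -48579.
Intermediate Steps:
Q = -688/167 (Q = (-5897 - 14055)/4843 = -19952*1/4843 = -688/167 ≈ -4.1198)
Q + O = -688/167 - 48575 = -8112713/167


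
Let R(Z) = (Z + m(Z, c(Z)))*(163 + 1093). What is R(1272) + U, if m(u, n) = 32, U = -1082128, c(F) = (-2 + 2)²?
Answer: 555696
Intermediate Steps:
c(F) = 0 (c(F) = 0² = 0)
R(Z) = 40192 + 1256*Z (R(Z) = (Z + 32)*(163 + 1093) = (32 + Z)*1256 = 40192 + 1256*Z)
R(1272) + U = (40192 + 1256*1272) - 1082128 = (40192 + 1597632) - 1082128 = 1637824 - 1082128 = 555696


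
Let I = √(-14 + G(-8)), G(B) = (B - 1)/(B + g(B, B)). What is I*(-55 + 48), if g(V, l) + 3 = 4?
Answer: -I*√623 ≈ -24.96*I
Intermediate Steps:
g(V, l) = 1 (g(V, l) = -3 + 4 = 1)
G(B) = (-1 + B)/(1 + B) (G(B) = (B - 1)/(B + 1) = (-1 + B)/(1 + B))
I = I*√623/7 (I = √(-14 + (-1 - 8)/(1 - 8)) = √(-14 - 9/(-7)) = √(-14 - ⅐*(-9)) = √(-14 + 9/7) = √(-89/7) = I*√623/7 ≈ 3.5657*I)
I*(-55 + 48) = (I*√623/7)*(-55 + 48) = (I*√623/7)*(-7) = -I*√623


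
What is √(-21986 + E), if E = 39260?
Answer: √17274 ≈ 131.43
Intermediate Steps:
√(-21986 + E) = √(-21986 + 39260) = √17274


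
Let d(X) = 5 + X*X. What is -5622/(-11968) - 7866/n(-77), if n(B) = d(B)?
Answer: -220215/257312 ≈ -0.85583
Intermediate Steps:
d(X) = 5 + X**2
n(B) = 5 + B**2
-5622/(-11968) - 7866/n(-77) = -5622/(-11968) - 7866/(5 + (-77)**2) = -5622*(-1/11968) - 7866/(5 + 5929) = 2811/5984 - 7866/5934 = 2811/5984 - 7866*1/5934 = 2811/5984 - 57/43 = -220215/257312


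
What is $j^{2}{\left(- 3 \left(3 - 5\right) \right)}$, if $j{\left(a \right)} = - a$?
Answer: $36$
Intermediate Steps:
$j^{2}{\left(- 3 \left(3 - 5\right) \right)} = \left(- \left(-3\right) \left(3 - 5\right)\right)^{2} = \left(- \left(-3\right) \left(-2\right)\right)^{2} = \left(\left(-1\right) 6\right)^{2} = \left(-6\right)^{2} = 36$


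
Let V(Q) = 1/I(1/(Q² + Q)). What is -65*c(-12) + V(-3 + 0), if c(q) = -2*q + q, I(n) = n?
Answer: -774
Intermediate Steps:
V(Q) = Q + Q² (V(Q) = 1/(1/(Q² + Q)) = 1/(1/(Q + Q²)) = Q + Q²)
c(q) = -q
-65*c(-12) + V(-3 + 0) = -(-65)*(-12) + (-3 + 0)*(1 + (-3 + 0)) = -65*12 - 3*(1 - 3) = -780 - 3*(-2) = -780 + 6 = -774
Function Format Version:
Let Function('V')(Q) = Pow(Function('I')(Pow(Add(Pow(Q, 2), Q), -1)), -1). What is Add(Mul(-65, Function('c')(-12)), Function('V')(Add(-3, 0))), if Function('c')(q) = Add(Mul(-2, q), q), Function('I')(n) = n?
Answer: -774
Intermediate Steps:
Function('V')(Q) = Add(Q, Pow(Q, 2)) (Function('V')(Q) = Pow(Pow(Add(Pow(Q, 2), Q), -1), -1) = Pow(Pow(Add(Q, Pow(Q, 2)), -1), -1) = Add(Q, Pow(Q, 2)))
Function('c')(q) = Mul(-1, q)
Add(Mul(-65, Function('c')(-12)), Function('V')(Add(-3, 0))) = Add(Mul(-65, Mul(-1, -12)), Mul(Add(-3, 0), Add(1, Add(-3, 0)))) = Add(Mul(-65, 12), Mul(-3, Add(1, -3))) = Add(-780, Mul(-3, -2)) = Add(-780, 6) = -774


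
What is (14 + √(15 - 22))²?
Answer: (14 + I*√7)² ≈ 189.0 + 74.081*I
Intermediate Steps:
(14 + √(15 - 22))² = (14 + √(-7))² = (14 + I*√7)²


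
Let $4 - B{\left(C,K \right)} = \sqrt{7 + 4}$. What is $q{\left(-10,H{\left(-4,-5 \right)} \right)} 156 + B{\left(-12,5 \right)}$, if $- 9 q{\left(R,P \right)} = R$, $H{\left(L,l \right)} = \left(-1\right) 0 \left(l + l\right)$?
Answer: $\frac{532}{3} - \sqrt{11} \approx 174.02$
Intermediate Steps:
$H{\left(L,l \right)} = 0$ ($H{\left(L,l \right)} = 0 \cdot 2 l = 0$)
$q{\left(R,P \right)} = - \frac{R}{9}$
$B{\left(C,K \right)} = 4 - \sqrt{11}$ ($B{\left(C,K \right)} = 4 - \sqrt{7 + 4} = 4 - \sqrt{11}$)
$q{\left(-10,H{\left(-4,-5 \right)} \right)} 156 + B{\left(-12,5 \right)} = \left(- \frac{1}{9}\right) \left(-10\right) 156 + \left(4 - \sqrt{11}\right) = \frac{10}{9} \cdot 156 + \left(4 - \sqrt{11}\right) = \frac{520}{3} + \left(4 - \sqrt{11}\right) = \frac{532}{3} - \sqrt{11}$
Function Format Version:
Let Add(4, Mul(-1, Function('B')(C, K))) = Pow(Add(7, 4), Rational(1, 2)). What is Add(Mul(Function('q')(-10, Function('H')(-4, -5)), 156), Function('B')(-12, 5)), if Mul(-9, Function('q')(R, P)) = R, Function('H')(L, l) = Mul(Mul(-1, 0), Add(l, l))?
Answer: Add(Rational(532, 3), Mul(-1, Pow(11, Rational(1, 2)))) ≈ 174.02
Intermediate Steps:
Function('H')(L, l) = 0 (Function('H')(L, l) = Mul(0, Mul(2, l)) = 0)
Function('q')(R, P) = Mul(Rational(-1, 9), R)
Function('B')(C, K) = Add(4, Mul(-1, Pow(11, Rational(1, 2)))) (Function('B')(C, K) = Add(4, Mul(-1, Pow(Add(7, 4), Rational(1, 2)))) = Add(4, Mul(-1, Pow(11, Rational(1, 2)))))
Add(Mul(Function('q')(-10, Function('H')(-4, -5)), 156), Function('B')(-12, 5)) = Add(Mul(Mul(Rational(-1, 9), -10), 156), Add(4, Mul(-1, Pow(11, Rational(1, 2))))) = Add(Mul(Rational(10, 9), 156), Add(4, Mul(-1, Pow(11, Rational(1, 2))))) = Add(Rational(520, 3), Add(4, Mul(-1, Pow(11, Rational(1, 2))))) = Add(Rational(532, 3), Mul(-1, Pow(11, Rational(1, 2))))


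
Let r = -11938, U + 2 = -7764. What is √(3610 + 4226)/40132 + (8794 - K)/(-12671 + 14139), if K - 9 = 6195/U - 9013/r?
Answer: 203616443433/34024756436 + √1959/20066 ≈ 5.9866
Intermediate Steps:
U = -7766 (U = -2 - 7764 = -7766)
K = 207608405/23177627 (K = 9 + (6195/(-7766) - 9013/(-11938)) = 9 + (6195*(-1/7766) - 9013*(-1/11938)) = 9 + (-6195/7766 + 9013/11938) = 9 - 990238/23177627 = 207608405/23177627 ≈ 8.9573)
√(3610 + 4226)/40132 + (8794 - K)/(-12671 + 14139) = √(3610 + 4226)/40132 + (8794 - 1*207608405/23177627)/(-12671 + 14139) = √7836*(1/40132) + (8794 - 207608405/23177627)/1468 = (2*√1959)*(1/40132) + (203616443433/23177627)*(1/1468) = √1959/20066 + 203616443433/34024756436 = 203616443433/34024756436 + √1959/20066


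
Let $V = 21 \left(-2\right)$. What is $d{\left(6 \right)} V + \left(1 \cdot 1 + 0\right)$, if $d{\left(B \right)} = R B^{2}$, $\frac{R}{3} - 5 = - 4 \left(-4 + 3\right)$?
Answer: $-40823$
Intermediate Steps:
$R = 27$ ($R = 15 + 3 \left(- 4 \left(-4 + 3\right)\right) = 15 + 3 \left(\left(-4\right) \left(-1\right)\right) = 15 + 3 \cdot 4 = 15 + 12 = 27$)
$V = -42$
$d{\left(B \right)} = 27 B^{2}$
$d{\left(6 \right)} V + \left(1 \cdot 1 + 0\right) = 27 \cdot 6^{2} \left(-42\right) + \left(1 \cdot 1 + 0\right) = 27 \cdot 36 \left(-42\right) + \left(1 + 0\right) = 972 \left(-42\right) + 1 = -40824 + 1 = -40823$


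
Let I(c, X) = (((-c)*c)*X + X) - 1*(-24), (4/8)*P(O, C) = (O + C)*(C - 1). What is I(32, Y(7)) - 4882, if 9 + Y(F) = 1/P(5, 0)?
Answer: 44513/10 ≈ 4451.3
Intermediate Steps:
P(O, C) = 2*(-1 + C)*(C + O) (P(O, C) = 2*((O + C)*(C - 1)) = 2*((C + O)*(-1 + C)) = 2*((-1 + C)*(C + O)) = 2*(-1 + C)*(C + O))
Y(F) = -91/10 (Y(F) = -9 + 1/(-2*0 - 2*5 + 2*0² + 2*0*5) = -9 + 1/(0 - 10 + 2*0 + 0) = -9 + 1/(0 - 10 + 0 + 0) = -9 + 1/(-10) = -9 - ⅒ = -91/10)
I(c, X) = 24 + X - X*c² (I(c, X) = ((-c²)*X + X) + 24 = (-X*c² + X) + 24 = (X - X*c²) + 24 = 24 + X - X*c²)
I(32, Y(7)) - 4882 = (24 - 91/10 - 1*(-91/10)*32²) - 4882 = (24 - 91/10 - 1*(-91/10)*1024) - 4882 = (24 - 91/10 + 46592/5) - 4882 = 93333/10 - 4882 = 44513/10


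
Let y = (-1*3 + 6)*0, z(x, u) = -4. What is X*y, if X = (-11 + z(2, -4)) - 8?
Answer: 0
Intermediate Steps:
y = 0 (y = (-3 + 6)*0 = 3*0 = 0)
X = -23 (X = (-11 - 4) - 8 = -15 - 8 = -23)
X*y = -23*0 = 0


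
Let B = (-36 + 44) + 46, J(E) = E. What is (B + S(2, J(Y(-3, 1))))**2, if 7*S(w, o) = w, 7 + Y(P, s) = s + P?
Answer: 144400/49 ≈ 2946.9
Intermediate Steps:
Y(P, s) = -7 + P + s (Y(P, s) = -7 + (s + P) = -7 + (P + s) = -7 + P + s)
S(w, o) = w/7
B = 54 (B = 8 + 46 = 54)
(B + S(2, J(Y(-3, 1))))**2 = (54 + (1/7)*2)**2 = (54 + 2/7)**2 = (380/7)**2 = 144400/49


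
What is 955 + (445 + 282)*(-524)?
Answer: -379993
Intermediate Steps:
955 + (445 + 282)*(-524) = 955 + 727*(-524) = 955 - 380948 = -379993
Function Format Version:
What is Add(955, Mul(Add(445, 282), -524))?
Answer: -379993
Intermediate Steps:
Add(955, Mul(Add(445, 282), -524)) = Add(955, Mul(727, -524)) = Add(955, -380948) = -379993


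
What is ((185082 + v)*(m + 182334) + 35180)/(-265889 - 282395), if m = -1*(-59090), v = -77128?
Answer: -6515680419/137071 ≈ -47535.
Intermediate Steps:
m = 59090
((185082 + v)*(m + 182334) + 35180)/(-265889 - 282395) = ((185082 - 77128)*(59090 + 182334) + 35180)/(-265889 - 282395) = (107954*241424 + 35180)/(-548284) = (26062686496 + 35180)*(-1/548284) = 26062721676*(-1/548284) = -6515680419/137071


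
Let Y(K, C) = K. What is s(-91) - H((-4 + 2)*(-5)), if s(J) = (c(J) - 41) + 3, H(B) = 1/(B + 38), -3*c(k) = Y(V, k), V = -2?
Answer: -1793/48 ≈ -37.354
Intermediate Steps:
c(k) = ⅔ (c(k) = -⅓*(-2) = ⅔)
H(B) = 1/(38 + B)
s(J) = -112/3 (s(J) = (⅔ - 41) + 3 = -121/3 + 3 = -112/3)
s(-91) - H((-4 + 2)*(-5)) = -112/3 - 1/(38 + (-4 + 2)*(-5)) = -112/3 - 1/(38 - 2*(-5)) = -112/3 - 1/(38 + 10) = -112/3 - 1/48 = -1793/48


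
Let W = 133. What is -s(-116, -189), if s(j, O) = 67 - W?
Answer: 66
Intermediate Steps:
s(j, O) = -66 (s(j, O) = 67 - 1*133 = 67 - 133 = -66)
-s(-116, -189) = -1*(-66) = 66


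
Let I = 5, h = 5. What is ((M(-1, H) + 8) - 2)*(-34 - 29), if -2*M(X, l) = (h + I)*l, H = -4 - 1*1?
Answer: -1953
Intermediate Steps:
H = -5 (H = -4 - 1 = -5)
M(X, l) = -5*l (M(X, l) = -(5 + 5)*l/2 = -5*l)
((M(-1, H) + 8) - 2)*(-34 - 29) = ((-5*(-5) + 8) - 2)*(-34 - 29) = ((25 + 8) - 2)*(-63) = (33 - 2)*(-63) = 31*(-63) = -1953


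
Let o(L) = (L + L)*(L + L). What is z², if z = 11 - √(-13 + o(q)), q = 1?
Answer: 112 - 66*I ≈ 112.0 - 66.0*I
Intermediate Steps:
o(L) = 4*L² (o(L) = (2*L)*(2*L) = 4*L²)
z = 11 - 3*I (z = 11 - √(-13 + 4*1²) = 11 - √(-13 + 4*1) = 11 - √(-13 + 4) = 11 - √(-9) = 11 - 3*I ≈ 11.0 - 3.0*I)
z² = (11 - 3*I)²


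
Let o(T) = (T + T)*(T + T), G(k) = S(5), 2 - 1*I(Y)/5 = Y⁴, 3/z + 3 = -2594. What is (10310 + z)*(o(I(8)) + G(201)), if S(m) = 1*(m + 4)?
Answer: 44877250928576803/2597 ≈ 1.7280e+13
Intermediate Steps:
z = -3/2597 (z = 3/(-3 - 2594) = 3/(-2597) = 3*(-1/2597) = -3/2597 ≈ -0.0011552)
I(Y) = 10 - 5*Y⁴
S(m) = 4 + m (S(m) = 1*(4 + m) = 4 + m)
G(k) = 9 (G(k) = 4 + 5 = 9)
o(T) = 4*T² (o(T) = (2*T)*(2*T) = 4*T²)
(10310 + z)*(o(I(8)) + G(201)) = (10310 - 3/2597)*(4*(10 - 5*8⁴)² + 9) = 26775067*(4*(10 - 5*4096)² + 9)/2597 = 26775067*(4*(10 - 20480)² + 9)/2597 = 26775067*(4*(-20470)² + 9)/2597 = 26775067*(4*419020900 + 9)/2597 = 26775067*(1676083600 + 9)/2597 = (26775067/2597)*1676083609 = 44877250928576803/2597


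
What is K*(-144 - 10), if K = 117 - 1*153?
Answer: 5544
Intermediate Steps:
K = -36 (K = 117 - 153 = -36)
K*(-144 - 10) = -36*(-144 - 10) = -36*(-154) = 5544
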